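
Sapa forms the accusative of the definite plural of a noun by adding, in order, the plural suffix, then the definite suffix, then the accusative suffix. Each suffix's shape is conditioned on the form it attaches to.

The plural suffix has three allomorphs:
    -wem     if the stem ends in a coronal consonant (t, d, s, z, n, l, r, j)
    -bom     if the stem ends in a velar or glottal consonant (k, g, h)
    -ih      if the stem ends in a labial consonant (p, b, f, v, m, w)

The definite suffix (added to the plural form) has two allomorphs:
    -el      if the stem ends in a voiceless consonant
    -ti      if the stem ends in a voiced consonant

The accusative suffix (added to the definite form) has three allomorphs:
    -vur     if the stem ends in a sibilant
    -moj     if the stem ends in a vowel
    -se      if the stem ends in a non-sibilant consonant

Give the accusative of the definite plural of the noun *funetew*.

Since the final consonant of *funetew* is /w/ (labial), it takes -ih, giving *funetewih*.
The plural form *funetewih* — final consonant /h/ (voiceless) → -el → *funetewihel*.
The definite form *funetewihel* — final sound /l/ (a non-sibilant consonant) → -se → *funetewihelse*.

funetewihelse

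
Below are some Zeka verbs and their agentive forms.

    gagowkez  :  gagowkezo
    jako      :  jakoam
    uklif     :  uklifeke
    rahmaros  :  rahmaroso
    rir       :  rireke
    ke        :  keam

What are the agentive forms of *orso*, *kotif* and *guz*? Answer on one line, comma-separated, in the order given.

orsoam, kotifeke, guzo

The alternation tracks the final sound of the stem — -o when the stem ends in a sibilant (*gagowkez*, *rahmaros*); -eke when the stem ends in a non-sibilant consonant (*uklif*, *rir*); -am when the stem ends in a vowel (*jako*, *ke*).
Since the final sound of *orso* is /o/ (a vowel), it takes -am, giving *orsoam*.
The final sound of *kotif* is /f/, which is a non-sibilant consonant, so the suffix is -eke, giving *kotifeke*.
*guz* — final sound /z/ (a sibilant) → -o → *guzo*.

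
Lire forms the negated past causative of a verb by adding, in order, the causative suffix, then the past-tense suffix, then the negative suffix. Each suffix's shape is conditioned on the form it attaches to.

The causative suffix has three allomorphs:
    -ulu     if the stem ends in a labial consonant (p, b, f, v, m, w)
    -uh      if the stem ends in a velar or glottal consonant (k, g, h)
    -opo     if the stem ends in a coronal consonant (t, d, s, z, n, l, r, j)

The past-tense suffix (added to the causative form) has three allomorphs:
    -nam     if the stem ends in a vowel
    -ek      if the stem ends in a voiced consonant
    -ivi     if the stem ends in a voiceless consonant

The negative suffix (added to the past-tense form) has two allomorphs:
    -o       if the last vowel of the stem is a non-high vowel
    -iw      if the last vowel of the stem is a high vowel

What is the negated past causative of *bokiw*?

bokiwulunamo

*bokiw* — final consonant /w/ (labial) → -ulu → *bokiwulu*.
The causative form *bokiwulu*: final sound = /u/, a vowel → -nam → *bokiwulunam*.
Since the last vowel of the past-tense form *bokiwulunam* is /a/ (a non-high vowel), it takes -o, giving *bokiwulunamo*.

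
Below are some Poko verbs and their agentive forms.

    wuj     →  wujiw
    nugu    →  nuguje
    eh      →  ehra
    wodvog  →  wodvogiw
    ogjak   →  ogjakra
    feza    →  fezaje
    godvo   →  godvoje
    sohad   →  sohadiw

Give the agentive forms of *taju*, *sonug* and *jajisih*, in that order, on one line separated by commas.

tajuje, sonugiw, jajisihra

Looking at the final sound of each stem: -ra when the stem ends in a voiceless consonant (*eh*, *ogjak*); -iw when the stem ends in a voiced consonant (*wuj*, *wodvog*, *sohad*); -je when the stem ends in a vowel (*nugu*, *feza*, *godvo*).
The final sound of *taju* is /u/, which is a vowel, so the suffix is -je, giving *tajuje*.
Since the final sound of *sonug* is /g/ (a voiced consonant), it takes -iw, giving *sonugiw*.
Since the final sound of *jajisih* is /h/ (a voiceless consonant), it takes -ra, giving *jajisihra*.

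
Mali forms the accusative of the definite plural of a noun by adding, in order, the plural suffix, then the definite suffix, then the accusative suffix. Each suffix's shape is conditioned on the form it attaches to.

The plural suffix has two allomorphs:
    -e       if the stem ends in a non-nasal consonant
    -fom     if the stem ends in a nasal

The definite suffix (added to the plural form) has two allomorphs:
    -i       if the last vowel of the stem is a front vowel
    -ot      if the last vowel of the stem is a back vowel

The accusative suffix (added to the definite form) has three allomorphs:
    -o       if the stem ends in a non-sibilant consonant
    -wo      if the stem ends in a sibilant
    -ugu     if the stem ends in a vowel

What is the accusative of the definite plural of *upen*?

The final consonant of *upen* is /n/, which is a nasal, so the plural suffix is -fom, giving *upenfom*.
Since the last vowel of the plural form *upenfom* is /o/ (a back vowel), it takes -ot, giving *upenfomot*.
The definite form *upenfomot* — final sound /t/ (a non-sibilant consonant) → -o → *upenfomoto*.

upenfomoto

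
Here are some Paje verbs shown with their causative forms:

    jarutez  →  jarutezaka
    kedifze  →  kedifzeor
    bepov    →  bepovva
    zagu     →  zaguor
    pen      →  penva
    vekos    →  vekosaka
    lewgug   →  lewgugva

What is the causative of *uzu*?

The suffix is conditioned by the final sound: -aka when the stem ends in a sibilant (*jarutez*, *vekos*); -va when the stem ends in a non-sibilant consonant (*bepov*, *pen*, *lewgug*); -or when the stem ends in a vowel (*kedifze*, *zagu*).
*uzu*: final sound = /u/, a vowel → -or → *uzuor*.

uzuor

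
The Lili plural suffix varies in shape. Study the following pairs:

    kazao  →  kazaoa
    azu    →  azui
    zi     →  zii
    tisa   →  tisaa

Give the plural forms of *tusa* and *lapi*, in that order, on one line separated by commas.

The pattern is height harmony: -i when the last vowel of the stem is a high vowel (*azu*, *zi*); -a when the last vowel of the stem is a non-high vowel (*kazao*, *tisa*).
The last vowel of *tusa* is /a/, which is a non-high vowel, so the suffix is -a, giving *tusaa*.
The last vowel of *lapi* is /i/, which is a high vowel, so the suffix is -i, giving *lapii*.

tusaa, lapii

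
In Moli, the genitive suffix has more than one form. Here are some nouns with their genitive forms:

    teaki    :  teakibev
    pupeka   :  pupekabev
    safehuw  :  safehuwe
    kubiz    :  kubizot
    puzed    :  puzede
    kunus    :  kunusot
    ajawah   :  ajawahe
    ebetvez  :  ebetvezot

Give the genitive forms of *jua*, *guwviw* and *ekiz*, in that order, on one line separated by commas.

juabev, guwviwe, ekizot

The suffix is conditioned by the final sound: -ot when the stem ends in a sibilant (*kubiz*, *kunus*, *ebetvez*); -e when the stem ends in a non-sibilant consonant (*safehuw*, *puzed*, *ajawah*); -bev when the stem ends in a vowel (*teaki*, *pupeka*).
*jua* — final sound /a/ (a vowel) → -bev → *juabev*.
The final sound of *guwviw* is /w/, which is a non-sibilant consonant, so the suffix is -e, giving *guwviwe*.
*ekiz* — final sound /z/ (a sibilant) → -ot → *ekizot*.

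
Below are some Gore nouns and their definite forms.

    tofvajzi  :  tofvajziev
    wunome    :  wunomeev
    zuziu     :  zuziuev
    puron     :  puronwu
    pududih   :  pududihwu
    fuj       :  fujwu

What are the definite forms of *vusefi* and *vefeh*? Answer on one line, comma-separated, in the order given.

Looking at the final sound of each stem: -wu when the stem ends in a consonant (*puron*, *pududih*, *fuj*); -ev when the stem ends in a vowel (*tofvajzi*, *wunome*, *zuziu*).
Since the final sound of *vusefi* is /i/ (a vowel), it takes -ev, giving *vusefiev*.
Since the final sound of *vefeh* is /h/ (a consonant), it takes -wu, giving *vefehwu*.

vusefiev, vefehwu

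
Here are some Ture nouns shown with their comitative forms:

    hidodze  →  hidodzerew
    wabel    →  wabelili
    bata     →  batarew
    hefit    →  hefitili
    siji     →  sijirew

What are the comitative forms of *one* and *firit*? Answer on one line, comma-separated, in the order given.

The suffix is conditioned by the final sound: -ili when the stem ends in a consonant (*wabel*, *hefit*); -rew when the stem ends in a vowel (*hidodze*, *bata*, *siji*).
*one*: final sound = /e/, a vowel → -rew → *onerew*.
*firit* — final sound /t/ (a consonant) → -ili → *firitili*.

onerew, firitili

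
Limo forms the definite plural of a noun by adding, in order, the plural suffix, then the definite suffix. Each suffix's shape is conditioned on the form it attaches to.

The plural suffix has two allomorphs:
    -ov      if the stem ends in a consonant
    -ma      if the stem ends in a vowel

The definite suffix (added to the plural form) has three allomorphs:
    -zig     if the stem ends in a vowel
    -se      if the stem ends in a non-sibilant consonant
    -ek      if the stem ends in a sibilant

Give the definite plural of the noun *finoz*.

finozovse

Since the final sound of *finoz* is /z/ (a consonant), it takes -ov, giving *finozov*.
The plural form *finozov*: final sound = /v/, a non-sibilant consonant → -se → *finozovse*.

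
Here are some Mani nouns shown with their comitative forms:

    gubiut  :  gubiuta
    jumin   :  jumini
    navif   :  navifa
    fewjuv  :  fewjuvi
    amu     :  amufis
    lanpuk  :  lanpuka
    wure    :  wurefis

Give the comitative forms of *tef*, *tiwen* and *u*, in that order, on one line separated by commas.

tefa, tiweni, ufis

The pattern is voicing of the final sound: -a when the stem ends in a voiceless consonant (*gubiut*, *navif*, *lanpuk*); -i when the stem ends in a voiced consonant (*jumin*, *fewjuv*); -fis when the stem ends in a vowel (*amu*, *wure*).
The final sound of *tef* is /f/, which is a voiceless consonant, so the suffix is -a, giving *tefa*.
*tiwen*: final sound = /n/, a voiced consonant → -i → *tiweni*.
*u*: final sound = /u/, a vowel → -fis → *ufis*.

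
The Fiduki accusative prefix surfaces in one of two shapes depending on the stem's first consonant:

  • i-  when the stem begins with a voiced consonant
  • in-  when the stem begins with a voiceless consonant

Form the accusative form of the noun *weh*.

iweh

The first consonant of *weh* is /w/, which is voiced, so the prefix is i-, giving *iweh*.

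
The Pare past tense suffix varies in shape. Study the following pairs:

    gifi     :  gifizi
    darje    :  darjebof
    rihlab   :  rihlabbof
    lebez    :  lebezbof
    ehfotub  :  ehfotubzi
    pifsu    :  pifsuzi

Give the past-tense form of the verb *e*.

ebof

Looking at the last vowel of each stem: -zi when the last vowel of the stem is a high vowel (*gifi*, *ehfotub*, *pifsu*); -bof when the last vowel of the stem is a non-high vowel (*darje*, *rihlab*, *lebez*).
The last vowel of *e* is /e/, which is a non-high vowel, so the suffix is -bof, giving *ebof*.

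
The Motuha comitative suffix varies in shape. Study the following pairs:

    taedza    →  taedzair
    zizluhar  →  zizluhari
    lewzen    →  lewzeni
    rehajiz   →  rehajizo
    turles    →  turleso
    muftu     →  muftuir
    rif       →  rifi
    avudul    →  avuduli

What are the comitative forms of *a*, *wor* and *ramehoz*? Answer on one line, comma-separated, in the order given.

The pattern is sibilance of the final sound: -o when the stem ends in a sibilant (*rehajiz*, *turles*); -i when the stem ends in a non-sibilant consonant (*zizluhar*, *lewzen*, *rif*, *avudul*); -ir when the stem ends in a vowel (*taedza*, *muftu*).
Since the final sound of *a* is /a/ (a vowel), it takes -ir, giving *air*.
*wor* — final sound /r/ (a non-sibilant consonant) → -i → *wori*.
Since the final sound of *ramehoz* is /z/ (a sibilant), it takes -o, giving *ramehozo*.

air, wori, ramehozo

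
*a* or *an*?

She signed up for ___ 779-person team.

The indefinite article is chosen by the initial *sound* of the following word, not its spelling.
The number *779* is spoken "seven hundred …", beginning with /ˈsɛvən/ — a consonant sound.
So the article is *a*: She signed up for a 779-person team.

a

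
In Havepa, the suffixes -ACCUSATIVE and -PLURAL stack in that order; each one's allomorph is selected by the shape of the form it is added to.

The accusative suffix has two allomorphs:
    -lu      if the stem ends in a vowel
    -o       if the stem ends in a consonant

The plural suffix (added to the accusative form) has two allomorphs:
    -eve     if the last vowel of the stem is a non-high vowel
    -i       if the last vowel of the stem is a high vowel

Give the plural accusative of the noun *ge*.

*ge* — final sound /e/ (a vowel) → -lu → *gelu*.
The accusative form *gelu* — last vowel /u/ (a high vowel) → -i → *gelui*.

gelui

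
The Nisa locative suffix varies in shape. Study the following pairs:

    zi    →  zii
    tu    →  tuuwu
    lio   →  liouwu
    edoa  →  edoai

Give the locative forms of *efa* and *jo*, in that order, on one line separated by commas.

Looking at the last vowel of each stem: -uwu when the last vowel of the stem is a rounded vowel (*tu*, *lio*); -i when the last vowel of the stem is an unrounded vowel (*zi*, *edoa*).
*efa*: last vowel = /a/, an unrounded vowel → -i → *efai*.
Since the last vowel of *jo* is /o/ (a rounded vowel), it takes -uwu, giving *jouwu*.

efai, jouwu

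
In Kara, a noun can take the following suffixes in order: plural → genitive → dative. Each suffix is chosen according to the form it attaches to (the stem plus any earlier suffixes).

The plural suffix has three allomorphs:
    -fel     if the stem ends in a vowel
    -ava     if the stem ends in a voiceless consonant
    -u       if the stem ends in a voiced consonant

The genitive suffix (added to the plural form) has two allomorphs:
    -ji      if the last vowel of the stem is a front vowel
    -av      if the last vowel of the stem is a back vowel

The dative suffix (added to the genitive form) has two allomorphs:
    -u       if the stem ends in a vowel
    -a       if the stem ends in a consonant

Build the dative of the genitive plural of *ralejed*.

*ralejed* — final sound /d/ (a voiced consonant) → -u → *ralejedu*.
The plural form *ralejedu*: last vowel = /u/, a back vowel → -av → *ralejeduav*.
Since the final sound of the genitive form *ralejeduav* is /v/ (a consonant), it takes -a, giving *ralejeduava*.

ralejeduava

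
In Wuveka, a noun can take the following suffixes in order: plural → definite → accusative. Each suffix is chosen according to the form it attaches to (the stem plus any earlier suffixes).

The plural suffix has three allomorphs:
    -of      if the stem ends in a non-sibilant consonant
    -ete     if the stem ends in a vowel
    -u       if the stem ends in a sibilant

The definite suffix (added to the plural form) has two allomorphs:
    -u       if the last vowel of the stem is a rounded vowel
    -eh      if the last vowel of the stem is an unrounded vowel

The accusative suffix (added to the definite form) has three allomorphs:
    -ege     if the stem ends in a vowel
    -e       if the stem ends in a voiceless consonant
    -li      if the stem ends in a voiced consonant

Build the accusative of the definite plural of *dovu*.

dovueteehe

*dovu* — final sound /u/ (a vowel) → -ete → *dovuete*.
The plural form *dovuete* — last vowel /e/ (an unrounded vowel) → -eh → *dovueteeh*.
The final sound of the definite form *dovueteeh* is /h/, which is a voiceless consonant, so the accusative suffix is -e, giving *dovueteehe*.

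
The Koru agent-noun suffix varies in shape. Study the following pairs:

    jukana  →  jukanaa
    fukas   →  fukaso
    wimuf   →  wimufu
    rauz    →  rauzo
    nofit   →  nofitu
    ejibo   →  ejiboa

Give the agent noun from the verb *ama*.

amaa

Looking at the final sound of each stem: -o when the stem ends in a sibilant (*fukas*, *rauz*); -u when the stem ends in a non-sibilant consonant (*wimuf*, *nofit*); -a when the stem ends in a vowel (*jukana*, *ejibo*).
*ama*: final sound = /a/, a vowel → -a → *amaa*.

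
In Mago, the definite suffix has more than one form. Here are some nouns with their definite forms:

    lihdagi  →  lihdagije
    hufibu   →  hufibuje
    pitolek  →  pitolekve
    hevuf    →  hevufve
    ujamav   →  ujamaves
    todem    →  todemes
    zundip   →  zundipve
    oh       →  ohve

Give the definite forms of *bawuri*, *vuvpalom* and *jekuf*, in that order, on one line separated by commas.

bawurije, vuvpalomes, jekufve

The alternation tracks the final sound of the stem — -ve when the stem ends in a voiceless consonant (*pitolek*, *hevuf*, *zundip*, *oh*); -es when the stem ends in a voiced consonant (*ujamav*, *todem*); -je when the stem ends in a vowel (*lihdagi*, *hufibu*).
*bawuri* — final sound /i/ (a vowel) → -je → *bawurije*.
The final sound of *vuvpalom* is /m/, which is a voiced consonant, so the suffix is -es, giving *vuvpalomes*.
*jekuf* — final sound /f/ (a voiceless consonant) → -ve → *jekufve*.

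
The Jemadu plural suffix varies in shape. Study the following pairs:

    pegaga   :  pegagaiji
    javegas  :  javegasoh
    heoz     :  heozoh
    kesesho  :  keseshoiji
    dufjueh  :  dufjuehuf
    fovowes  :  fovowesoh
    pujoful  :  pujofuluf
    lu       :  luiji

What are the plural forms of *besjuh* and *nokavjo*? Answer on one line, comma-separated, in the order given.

besjuhuf, nokavjoiji

Looking at the final sound of each stem: -oh when the stem ends in a sibilant (*javegas*, *heoz*, *fovowes*); -uf when the stem ends in a non-sibilant consonant (*dufjueh*, *pujoful*); -iji when the stem ends in a vowel (*pegaga*, *kesesho*, *lu*).
The final sound of *besjuh* is /h/, which is a non-sibilant consonant, so the suffix is -uf, giving *besjuhuf*.
The final sound of *nokavjo* is /o/, which is a vowel, so the suffix is -iji, giving *nokavjoiji*.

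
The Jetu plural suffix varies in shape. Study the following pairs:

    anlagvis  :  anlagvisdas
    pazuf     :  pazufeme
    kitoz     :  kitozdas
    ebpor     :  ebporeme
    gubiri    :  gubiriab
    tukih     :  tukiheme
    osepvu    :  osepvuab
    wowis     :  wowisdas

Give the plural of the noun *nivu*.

nivuab

The pattern is sibilance of the final sound: -das when the stem ends in a sibilant (*anlagvis*, *kitoz*, *wowis*); -eme when the stem ends in a non-sibilant consonant (*pazuf*, *ebpor*, *tukih*); -ab when the stem ends in a vowel (*gubiri*, *osepvu*).
*nivu* — final sound /u/ (a vowel) → -ab → *nivuab*.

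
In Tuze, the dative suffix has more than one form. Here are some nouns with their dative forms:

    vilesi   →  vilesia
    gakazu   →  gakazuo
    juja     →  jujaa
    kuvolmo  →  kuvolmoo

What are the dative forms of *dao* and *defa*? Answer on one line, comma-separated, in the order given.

daoo, defaa

The pattern is rounding harmony: -o when the last vowel of the stem is a rounded vowel (*gakazu*, *kuvolmo*); -a when the last vowel of the stem is an unrounded vowel (*vilesi*, *juja*).
The last vowel of *dao* is /o/, which is a rounded vowel, so the suffix is -o, giving *daoo*.
*defa*: last vowel = /a/, an unrounded vowel → -a → *defaa*.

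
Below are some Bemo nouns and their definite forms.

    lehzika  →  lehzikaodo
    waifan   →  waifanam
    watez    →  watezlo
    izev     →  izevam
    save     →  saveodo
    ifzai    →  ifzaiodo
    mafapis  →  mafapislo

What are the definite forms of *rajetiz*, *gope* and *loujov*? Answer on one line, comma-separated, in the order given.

rajetizlo, gopeodo, loujovam

The suffix is conditioned by the final sound: -lo when the stem ends in a sibilant (*watez*, *mafapis*); -am when the stem ends in a non-sibilant consonant (*waifan*, *izev*); -odo when the stem ends in a vowel (*lehzika*, *save*, *ifzai*).
*rajetiz* — final sound /z/ (a sibilant) → -lo → *rajetizlo*.
*gope* — final sound /e/ (a vowel) → -odo → *gopeodo*.
*loujov*: final sound = /v/, a non-sibilant consonant → -am → *loujovam*.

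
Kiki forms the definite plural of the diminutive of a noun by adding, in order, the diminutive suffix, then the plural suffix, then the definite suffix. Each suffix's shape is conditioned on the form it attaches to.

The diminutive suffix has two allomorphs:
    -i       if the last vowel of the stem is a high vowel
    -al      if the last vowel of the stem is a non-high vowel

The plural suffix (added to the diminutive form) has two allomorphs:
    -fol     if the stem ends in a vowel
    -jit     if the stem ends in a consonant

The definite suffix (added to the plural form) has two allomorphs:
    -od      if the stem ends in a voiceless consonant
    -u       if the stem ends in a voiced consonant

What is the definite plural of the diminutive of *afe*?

The last vowel of *afe* is /e/, which is a non-high vowel, so the diminutive suffix is -al, giving *afeal*.
The diminutive form *afeal*: final sound = /l/, a consonant → -jit → *afealjit*.
The plural form *afealjit*: final consonant = /t/, voiceless → -od → *afealjitod*.

afealjitod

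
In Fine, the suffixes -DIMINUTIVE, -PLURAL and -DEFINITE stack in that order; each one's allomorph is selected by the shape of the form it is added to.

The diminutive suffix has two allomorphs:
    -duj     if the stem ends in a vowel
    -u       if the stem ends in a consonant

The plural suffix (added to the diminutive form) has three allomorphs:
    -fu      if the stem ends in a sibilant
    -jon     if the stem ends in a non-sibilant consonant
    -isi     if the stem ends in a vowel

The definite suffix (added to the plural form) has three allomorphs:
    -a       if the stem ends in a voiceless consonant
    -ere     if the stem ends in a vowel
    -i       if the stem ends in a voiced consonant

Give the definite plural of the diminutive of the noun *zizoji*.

Since the final sound of *zizoji* is /i/ (a vowel), it takes -duj, giving *zizojiduj*.
The diminutive form *zizojiduj*: final sound = /j/, a non-sibilant consonant → -jon → *zizojidujjon*.
The plural form *zizojidujjon* — final sound /n/ (a voiced consonant) → -i → *zizojidujjoni*.

zizojidujjoni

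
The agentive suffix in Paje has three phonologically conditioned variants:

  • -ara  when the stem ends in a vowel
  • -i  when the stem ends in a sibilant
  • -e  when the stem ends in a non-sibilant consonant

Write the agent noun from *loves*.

lovesi

*loves*: final sound = /s/, a sibilant → -i → *lovesi*.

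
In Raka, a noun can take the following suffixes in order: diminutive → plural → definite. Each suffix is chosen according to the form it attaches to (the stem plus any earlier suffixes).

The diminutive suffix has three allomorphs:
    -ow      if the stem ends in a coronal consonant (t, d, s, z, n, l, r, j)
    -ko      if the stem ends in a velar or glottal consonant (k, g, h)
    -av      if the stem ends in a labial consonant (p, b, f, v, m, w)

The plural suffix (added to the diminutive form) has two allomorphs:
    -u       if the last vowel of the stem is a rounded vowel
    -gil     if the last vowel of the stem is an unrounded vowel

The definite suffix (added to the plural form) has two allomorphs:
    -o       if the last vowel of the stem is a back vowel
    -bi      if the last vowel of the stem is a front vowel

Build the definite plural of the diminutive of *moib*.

Since the final consonant of *moib* is /b/ (labial), it takes -av, giving *moibav*.
The diminutive form *moibav* — last vowel /a/ (an unrounded vowel) → -gil → *moibavgil*.
The plural form *moibavgil* — last vowel /i/ (a front vowel) → -bi → *moibavgilbi*.

moibavgilbi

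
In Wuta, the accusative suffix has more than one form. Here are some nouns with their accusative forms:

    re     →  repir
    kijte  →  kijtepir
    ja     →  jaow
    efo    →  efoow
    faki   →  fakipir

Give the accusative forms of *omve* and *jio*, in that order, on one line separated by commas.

The suffix is conditioned by the last vowel: -pir when the last vowel of the stem is a front vowel (*re*, *kijte*, *faki*); -ow when the last vowel of the stem is a back vowel (*ja*, *efo*).
The last vowel of *omve* is /e/, which is a front vowel, so the suffix is -pir, giving *omvepir*.
The last vowel of *jio* is /o/, which is a back vowel, so the suffix is -ow, giving *jioow*.

omvepir, jioow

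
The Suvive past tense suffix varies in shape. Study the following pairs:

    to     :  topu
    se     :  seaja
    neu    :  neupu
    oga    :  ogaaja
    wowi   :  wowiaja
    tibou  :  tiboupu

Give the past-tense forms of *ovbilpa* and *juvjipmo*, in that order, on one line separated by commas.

ovbilpaaja, juvjipmopu

The pattern is rounding harmony: -pu when the last vowel of the stem is a rounded vowel (*to*, *neu*, *tibou*); -aja when the last vowel of the stem is an unrounded vowel (*se*, *oga*, *wowi*).
*ovbilpa*: last vowel = /a/, an unrounded vowel → -aja → *ovbilpaaja*.
Since the last vowel of *juvjipmo* is /o/ (a rounded vowel), it takes -pu, giving *juvjipmopu*.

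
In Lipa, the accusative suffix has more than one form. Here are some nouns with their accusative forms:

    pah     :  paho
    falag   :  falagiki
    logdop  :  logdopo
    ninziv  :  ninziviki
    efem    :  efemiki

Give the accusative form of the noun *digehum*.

The pattern is voicing of the final consonant: -o when the stem ends in a voiceless consonant (*pah*, *logdop*); -iki when the stem ends in a voiced consonant (*falag*, *ninziv*, *efem*).
The final consonant of *digehum* is /m/, which is voiced, so the suffix is -iki, giving *digehumiki*.

digehumiki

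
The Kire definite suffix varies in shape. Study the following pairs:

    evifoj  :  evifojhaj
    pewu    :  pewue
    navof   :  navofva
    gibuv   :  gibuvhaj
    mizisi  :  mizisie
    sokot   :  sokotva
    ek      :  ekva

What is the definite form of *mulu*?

The suffix is conditioned by the final sound: -va when the stem ends in a voiceless consonant (*navof*, *sokot*, *ek*); -haj when the stem ends in a voiced consonant (*evifoj*, *gibuv*); -e when the stem ends in a vowel (*pewu*, *mizisi*).
Since the final sound of *mulu* is /u/ (a vowel), it takes -e, giving *mulue*.

mulue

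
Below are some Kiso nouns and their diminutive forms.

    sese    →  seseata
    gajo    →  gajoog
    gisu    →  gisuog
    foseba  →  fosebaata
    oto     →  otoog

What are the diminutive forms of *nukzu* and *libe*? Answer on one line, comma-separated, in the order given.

The pattern is rounding harmony: -og when the last vowel of the stem is a rounded vowel (*gajo*, *gisu*, *oto*); -ata when the last vowel of the stem is an unrounded vowel (*sese*, *foseba*).
*nukzu*: last vowel = /u/, a rounded vowel → -og → *nukzuog*.
Since the last vowel of *libe* is /e/ (an unrounded vowel), it takes -ata, giving *libeata*.

nukzuog, libeata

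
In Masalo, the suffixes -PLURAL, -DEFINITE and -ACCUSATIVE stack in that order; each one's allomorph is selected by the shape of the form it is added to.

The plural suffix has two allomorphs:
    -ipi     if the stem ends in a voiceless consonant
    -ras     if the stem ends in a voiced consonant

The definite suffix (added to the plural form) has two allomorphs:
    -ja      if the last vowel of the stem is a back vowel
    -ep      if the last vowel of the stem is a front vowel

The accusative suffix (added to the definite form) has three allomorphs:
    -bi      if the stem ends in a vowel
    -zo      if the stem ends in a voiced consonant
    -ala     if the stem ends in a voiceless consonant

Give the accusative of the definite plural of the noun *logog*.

logograsjabi

Since the final consonant of *logog* is /g/ (voiced), it takes -ras, giving *logogras*.
Since the last vowel of the plural form *logogras* is /a/ (a back vowel), it takes -ja, giving *logograsja*.
Since the final sound of the definite form *logograsja* is /a/ (a vowel), it takes -bi, giving *logograsjabi*.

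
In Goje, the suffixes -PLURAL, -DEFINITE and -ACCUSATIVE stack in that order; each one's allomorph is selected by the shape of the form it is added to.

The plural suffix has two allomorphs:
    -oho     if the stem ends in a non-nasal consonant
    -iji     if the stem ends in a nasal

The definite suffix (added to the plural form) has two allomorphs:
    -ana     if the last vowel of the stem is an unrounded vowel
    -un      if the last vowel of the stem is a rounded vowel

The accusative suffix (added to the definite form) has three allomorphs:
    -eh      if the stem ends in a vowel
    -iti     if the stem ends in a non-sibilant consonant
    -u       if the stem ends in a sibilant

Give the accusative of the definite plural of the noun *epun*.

epunijianaeh

*epun*: final consonant = /n/, a nasal → -iji → *epuniji*.
The plural form *epuniji*: last vowel = /i/, an unrounded vowel → -ana → *epunijiana*.
The definite form *epunijiana*: final sound = /a/, a vowel → -eh → *epunijianaeh*.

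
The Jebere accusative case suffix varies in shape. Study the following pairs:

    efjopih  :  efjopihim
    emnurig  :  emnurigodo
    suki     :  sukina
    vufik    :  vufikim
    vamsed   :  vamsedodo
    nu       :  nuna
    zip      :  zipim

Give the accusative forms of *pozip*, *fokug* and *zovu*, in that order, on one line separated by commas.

The alternation tracks the final sound of the stem — -im when the stem ends in a voiceless consonant (*efjopih*, *vufik*, *zip*); -odo when the stem ends in a voiced consonant (*emnurig*, *vamsed*); -na when the stem ends in a vowel (*suki*, *nu*).
*pozip* — final sound /p/ (a voiceless consonant) → -im → *pozipim*.
*fokug* — final sound /g/ (a voiced consonant) → -odo → *fokugodo*.
The final sound of *zovu* is /u/, which is a vowel, so the suffix is -na, giving *zovuna*.

pozipim, fokugodo, zovuna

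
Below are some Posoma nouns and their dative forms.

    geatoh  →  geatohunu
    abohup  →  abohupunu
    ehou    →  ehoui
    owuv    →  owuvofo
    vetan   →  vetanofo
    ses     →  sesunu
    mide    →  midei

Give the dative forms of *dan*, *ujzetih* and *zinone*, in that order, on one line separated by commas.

danofo, ujzetihunu, zinonei

The suffix is conditioned by the final sound: -unu when the stem ends in a voiceless consonant (*geatoh*, *abohup*, *ses*); -ofo when the stem ends in a voiced consonant (*owuv*, *vetan*); -i when the stem ends in a vowel (*ehou*, *mide*).
Since the final sound of *dan* is /n/ (a voiced consonant), it takes -ofo, giving *danofo*.
The final sound of *ujzetih* is /h/, which is a voiceless consonant, so the suffix is -unu, giving *ujzetihunu*.
Since the final sound of *zinone* is /e/ (a vowel), it takes -i, giving *zinonei*.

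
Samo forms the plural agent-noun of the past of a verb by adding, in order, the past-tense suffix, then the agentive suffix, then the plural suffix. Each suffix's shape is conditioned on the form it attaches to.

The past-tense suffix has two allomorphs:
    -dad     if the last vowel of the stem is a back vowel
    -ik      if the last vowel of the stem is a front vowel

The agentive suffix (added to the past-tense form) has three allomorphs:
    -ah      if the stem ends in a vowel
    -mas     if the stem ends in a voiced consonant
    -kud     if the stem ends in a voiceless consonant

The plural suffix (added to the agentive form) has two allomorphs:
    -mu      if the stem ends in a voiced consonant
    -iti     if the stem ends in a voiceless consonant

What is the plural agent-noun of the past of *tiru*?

*tiru* — last vowel /u/ (a back vowel) → -dad → *tirudad*.
The final sound of the past-tense form *tirudad* is /d/, which is a voiced consonant, so the agentive suffix is -mas, giving *tirudadmas*.
The final consonant of the agentive form *tirudadmas* is /s/, which is voiceless, so the plural suffix is -iti, giving *tirudadmasiti*.

tirudadmasiti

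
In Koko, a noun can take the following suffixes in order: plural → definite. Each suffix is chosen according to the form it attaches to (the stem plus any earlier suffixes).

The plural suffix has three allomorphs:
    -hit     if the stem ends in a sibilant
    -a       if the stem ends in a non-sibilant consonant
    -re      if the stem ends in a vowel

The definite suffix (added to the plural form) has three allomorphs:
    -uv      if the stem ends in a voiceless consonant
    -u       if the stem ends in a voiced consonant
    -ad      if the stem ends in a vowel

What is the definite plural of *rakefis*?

rakefishituv

The final sound of *rakefis* is /s/, which is a sibilant, so the plural suffix is -hit, giving *rakefishit*.
The final sound of the plural form *rakefishit* is /t/, which is a voiceless consonant, so the definite suffix is -uv, giving *rakefishituv*.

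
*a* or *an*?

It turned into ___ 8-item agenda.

an

The indefinite article is chosen by the initial *sound* of the following word, not its spelling.
The number *8* is spoken "eight", beginning with /eɪt/ — a vowel sound.
So the article is *an*: It turned into an 8-item agenda.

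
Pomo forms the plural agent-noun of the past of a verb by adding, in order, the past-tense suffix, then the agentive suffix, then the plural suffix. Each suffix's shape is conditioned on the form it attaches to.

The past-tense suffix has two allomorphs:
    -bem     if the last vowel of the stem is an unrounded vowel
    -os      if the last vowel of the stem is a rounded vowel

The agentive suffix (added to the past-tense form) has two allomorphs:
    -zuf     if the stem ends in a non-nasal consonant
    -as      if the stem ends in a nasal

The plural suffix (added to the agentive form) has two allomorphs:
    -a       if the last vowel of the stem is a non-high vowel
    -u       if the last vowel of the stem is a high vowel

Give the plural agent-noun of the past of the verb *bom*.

bomoszufu

The last vowel of *bom* is /o/, which is a rounded vowel, so the past-tense suffix is -os, giving *bomos*.
The past-tense form *bomos* — final consonant /s/ (non-nasal) → -zuf → *bomoszuf*.
The agentive form *bomoszuf*: last vowel = /u/, a high vowel → -u → *bomoszufu*.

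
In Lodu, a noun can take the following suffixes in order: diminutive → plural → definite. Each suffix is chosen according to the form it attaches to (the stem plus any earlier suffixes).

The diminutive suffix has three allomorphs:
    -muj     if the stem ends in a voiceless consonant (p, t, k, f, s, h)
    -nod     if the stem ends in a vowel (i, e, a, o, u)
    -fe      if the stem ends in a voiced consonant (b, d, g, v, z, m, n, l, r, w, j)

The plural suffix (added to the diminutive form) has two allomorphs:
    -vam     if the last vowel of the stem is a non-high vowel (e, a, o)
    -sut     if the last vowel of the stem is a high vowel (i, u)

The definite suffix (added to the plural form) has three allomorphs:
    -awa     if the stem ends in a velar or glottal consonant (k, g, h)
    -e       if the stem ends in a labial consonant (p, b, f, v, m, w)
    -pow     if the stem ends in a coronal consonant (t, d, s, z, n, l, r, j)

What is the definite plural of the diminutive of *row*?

rowfevame

*row* — final sound /w/ (a voiced consonant) → -fe → *rowfe*.
The diminutive form *rowfe*: last vowel = /e/, a non-high vowel → -vam → *rowfevam*.
The plural form *rowfevam* — final consonant /m/ (labial) → -e → *rowfevame*.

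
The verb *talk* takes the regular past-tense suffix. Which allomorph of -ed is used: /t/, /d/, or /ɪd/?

/t/

The stem *talk* ends in a voiceless consonant other than /t/.
The -ed suffix is realized as /ɪd/ after /t, d/; as /t/ after other voiceless consonants; and as /d/ after other voiced sounds.
So -ed on *talk* is pronounced /t/.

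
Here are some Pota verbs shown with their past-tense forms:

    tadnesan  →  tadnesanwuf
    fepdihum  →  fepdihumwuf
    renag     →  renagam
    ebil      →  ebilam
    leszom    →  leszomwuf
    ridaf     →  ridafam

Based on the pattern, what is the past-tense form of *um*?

umwuf

The pattern is nasality of the final consonant: -wuf when the stem ends in a nasal (*tadnesan*, *fepdihum*, *leszom*); -am when the stem ends in a non-nasal consonant (*renag*, *ebil*, *ridaf*).
*um* — final consonant /m/ (a nasal) → -wuf → *umwuf*.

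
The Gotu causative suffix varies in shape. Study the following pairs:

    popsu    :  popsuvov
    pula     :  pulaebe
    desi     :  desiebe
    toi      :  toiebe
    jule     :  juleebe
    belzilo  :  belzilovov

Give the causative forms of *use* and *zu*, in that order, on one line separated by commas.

Looking at the last vowel of each stem: -vov when the last vowel of the stem is a rounded vowel (*popsu*, *belzilo*); -ebe when the last vowel of the stem is an unrounded vowel (*pula*, *desi*, *toi*, *jule*).
*use* — last vowel /e/ (an unrounded vowel) → -ebe → *useebe*.
*zu* — last vowel /u/ (a rounded vowel) → -vov → *zuvov*.

useebe, zuvov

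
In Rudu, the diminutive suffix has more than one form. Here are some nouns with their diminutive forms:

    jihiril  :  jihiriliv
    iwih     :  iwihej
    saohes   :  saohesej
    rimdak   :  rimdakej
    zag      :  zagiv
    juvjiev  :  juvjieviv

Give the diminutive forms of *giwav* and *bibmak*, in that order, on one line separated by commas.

giwaviv, bibmakej

The pattern is voicing of the final consonant: -ej when the stem ends in a voiceless consonant (*iwih*, *saohes*, *rimdak*); -iv when the stem ends in a voiced consonant (*jihiril*, *zag*, *juvjiev*).
*giwav*: final consonant = /v/, voiced → -iv → *giwaviv*.
The final consonant of *bibmak* is /k/, which is voiceless, so the suffix is -ej, giving *bibmakej*.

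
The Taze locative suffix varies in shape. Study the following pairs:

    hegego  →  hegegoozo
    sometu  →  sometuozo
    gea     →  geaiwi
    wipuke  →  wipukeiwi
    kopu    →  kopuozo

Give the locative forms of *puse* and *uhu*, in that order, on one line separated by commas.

Looking at the last vowel of each stem: -ozo when the last vowel of the stem is a rounded vowel (*hegego*, *sometu*, *kopu*); -iwi when the last vowel of the stem is an unrounded vowel (*gea*, *wipuke*).
The last vowel of *puse* is /e/, which is an unrounded vowel, so the suffix is -iwi, giving *puseiwi*.
*uhu* — last vowel /u/ (a rounded vowel) → -ozo → *uhuozo*.

puseiwi, uhuozo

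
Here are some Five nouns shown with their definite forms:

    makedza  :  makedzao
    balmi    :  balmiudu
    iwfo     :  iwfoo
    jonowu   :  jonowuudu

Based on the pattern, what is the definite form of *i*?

The suffix is conditioned by the last vowel: -udu when the last vowel of the stem is a high vowel (*balmi*, *jonowu*); -o when the last vowel of the stem is a non-high vowel (*makedza*, *iwfo*).
The last vowel of *i* is /i/, which is a high vowel, so the suffix is -udu, giving *iudu*.

iudu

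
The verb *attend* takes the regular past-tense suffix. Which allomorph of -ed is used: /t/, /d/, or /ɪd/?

/ɪd/

The stem *attend* ends in /t/ or /d/.
The -ed suffix is realized as /ɪd/ after /t, d/; as /t/ after other voiceless consonants; and as /d/ after other voiced sounds.
So -ed on *attend* is pronounced /ɪd/.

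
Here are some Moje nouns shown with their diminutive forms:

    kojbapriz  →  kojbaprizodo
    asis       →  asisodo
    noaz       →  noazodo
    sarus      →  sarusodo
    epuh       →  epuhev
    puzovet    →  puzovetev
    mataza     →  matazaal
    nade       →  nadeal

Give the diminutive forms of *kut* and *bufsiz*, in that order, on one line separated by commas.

kutev, bufsizodo

The suffix is conditioned by the final sound: -odo when the stem ends in a sibilant (*kojbapriz*, *asis*, *noaz*, *sarus*); -ev when the stem ends in a non-sibilant consonant (*epuh*, *puzovet*); -al when the stem ends in a vowel (*mataza*, *nade*).
Since the final sound of *kut* is /t/ (a non-sibilant consonant), it takes -ev, giving *kutev*.
Since the final sound of *bufsiz* is /z/ (a sibilant), it takes -odo, giving *bufsizodo*.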